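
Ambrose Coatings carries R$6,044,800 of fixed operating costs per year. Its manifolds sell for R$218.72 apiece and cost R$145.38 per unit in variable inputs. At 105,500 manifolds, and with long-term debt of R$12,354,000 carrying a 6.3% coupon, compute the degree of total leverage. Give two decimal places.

8.46

At 105,500 units, contribution = 105,500 × R$73.34 = R$7,737,370.00.
EBIT = R$7,737,370.00 − R$6,044,800 = R$1,692,570.00. Interest = R$778,302.00, so EBIT − I = R$914,268.00.
Degree of total leverage = total CM / (EBIT − interest) = R$7,737,370.00 / R$914,268.00 = 8.4629.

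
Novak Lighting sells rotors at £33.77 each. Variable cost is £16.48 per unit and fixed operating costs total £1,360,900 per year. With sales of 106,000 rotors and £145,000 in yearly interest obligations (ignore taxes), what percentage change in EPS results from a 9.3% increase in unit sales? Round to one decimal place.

At 106,000 units, contribution = 106,000 × £17.29 = £1,832,740.00.
Subtracting fixed costs: EBIT = £1,832,740.00 − £1,360,900 = £471,840.00.
Interest = £145,000.00, so EBIT − I = £326,840.00.
Degree of combined leverage = contribution ÷ (EBIT − I) = £1,832,740.00 ÷ £326,840.00 = 5.6075.
%ΔEPS = DCL × %ΔSales = 5.6075 × +9.3% = +52.1%.

+52.1%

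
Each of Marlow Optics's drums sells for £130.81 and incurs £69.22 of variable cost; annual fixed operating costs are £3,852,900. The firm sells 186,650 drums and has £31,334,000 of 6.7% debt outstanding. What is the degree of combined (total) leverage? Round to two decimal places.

2.07

Contribution at this volume is 186,650 × £61.59 = £11,495,773.50.
EBIT = £11,495,773.50 − £3,852,900 = £7,642,873.50. Interest = £2,099,378.00, so EBIT − I = £5,543,495.50.
Degree of total leverage = total CM / (EBIT − interest) = £11,495,773.50 / £5,543,495.50 = 2.0737.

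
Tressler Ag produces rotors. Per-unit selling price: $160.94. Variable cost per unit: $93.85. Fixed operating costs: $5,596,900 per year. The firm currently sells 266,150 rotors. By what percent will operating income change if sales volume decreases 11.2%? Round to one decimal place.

Total contribution margin = 266,150 × $67.09 = $17,856,003.50.
Subtracting fixed costs: EBIT = $17,856,003.50 − $5,596,900 = $12,259,103.50.
DOL = contribution ÷ EBIT = $17,856,003.50 ÷ $12,259,103.50 = 1.4566.
%ΔEBIT = DOL × %ΔSales = 1.4566 × -11.2% = -16.3%.

-16.3%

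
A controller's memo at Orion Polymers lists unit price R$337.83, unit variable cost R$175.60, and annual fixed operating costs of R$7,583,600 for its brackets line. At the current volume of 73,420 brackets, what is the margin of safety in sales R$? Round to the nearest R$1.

Each unit contributes R$337.83 − R$175.60 = R$162.23. Break-even units = R$7,583,600 ÷ R$162.23 = 46,745.98; break-even revenue = 46,745.98 × R$337.83 = R$15,792,193.72.
Current sales = 73,420 × R$337.83 = R$24,803,478.60.
Margin of safety = R$24,803,478.60 − R$15,792,193.72 = R$9,011,285.

R$9,011,285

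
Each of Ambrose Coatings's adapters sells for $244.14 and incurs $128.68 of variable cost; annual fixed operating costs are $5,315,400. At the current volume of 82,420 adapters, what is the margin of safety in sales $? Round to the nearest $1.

Contribution margin per unit = $244.14 − $128.68 = $115.46. Break-even units = $5,315,400 ÷ $115.46 = 46,036.72; break-even revenue = 46,036.72 × $244.14 = $11,239,405.47.
Actual sales revenue = 82,420 × $244.14 = $20,122,018.80.
Margin of safety = $20,122,018.80 − $11,239,405.47 = $8,882,613.

$8,882,613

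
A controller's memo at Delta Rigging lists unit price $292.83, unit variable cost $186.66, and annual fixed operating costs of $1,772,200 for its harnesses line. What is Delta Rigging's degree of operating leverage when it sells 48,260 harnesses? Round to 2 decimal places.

1.53

Total contribution margin = 48,260 × $106.17 = $5,123,764.20.
Subtracting fixed costs: EBIT = $5,123,764.20 − $1,772,200 = $3,351,564.20.
Degree of operating leverage = $5,123,764.20 / $3,351,564.20 = 1.5288.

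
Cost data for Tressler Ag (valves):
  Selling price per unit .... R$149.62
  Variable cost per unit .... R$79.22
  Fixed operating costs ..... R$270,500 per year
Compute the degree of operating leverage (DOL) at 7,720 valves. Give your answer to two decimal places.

Contribution at this volume is 7,720 × R$70.40 = R$543,488.00.
Subtracting fixed costs: EBIT = R$543,488.00 − R$270,500 = R$272,988.00.
So DOL = total CM / EBIT = R$543,488.00 / R$272,988.00 = 1.9909.

1.99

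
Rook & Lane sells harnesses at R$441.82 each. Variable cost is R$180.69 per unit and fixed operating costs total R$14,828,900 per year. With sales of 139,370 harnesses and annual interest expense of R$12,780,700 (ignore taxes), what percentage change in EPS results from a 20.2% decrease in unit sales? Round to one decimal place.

-83.7%

At 139,370 units, contribution = 139,370 × R$261.13 = R$36,393,688.10.
EBIT = R$36,393,688.10 − R$14,828,900 = R$21,564,788.10.
Interest = R$12,780,700.00, so EBIT − I = R$8,784,088.10.
Degree of combined leverage = contribution ÷ (EBIT − I) = R$36,393,688.10 ÷ R$8,784,088.10 = 4.1431.
EPS therefore changes by 4.1431 × (-20.2%) = -83.7%.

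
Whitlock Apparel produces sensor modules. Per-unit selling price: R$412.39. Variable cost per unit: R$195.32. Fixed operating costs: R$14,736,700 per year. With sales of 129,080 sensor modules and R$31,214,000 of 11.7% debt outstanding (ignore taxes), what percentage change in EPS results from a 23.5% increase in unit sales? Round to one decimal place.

At 129,080 units, contribution = 129,080 × R$217.07 = R$28,019,395.60.
Subtracting fixed costs: EBIT = R$28,019,395.60 − R$14,736,700 = R$13,282,695.60.
After interest of R$3,652,038.00, pre-tax earnings = R$9,630,657.60.
DCL = total CM / (EBIT − I) = R$28,019,395.60 / R$9,630,657.60 = 2.9094.
%ΔEPS = DCL × %ΔSales = 2.9094 × +23.5% = +68.4%.

+68.4%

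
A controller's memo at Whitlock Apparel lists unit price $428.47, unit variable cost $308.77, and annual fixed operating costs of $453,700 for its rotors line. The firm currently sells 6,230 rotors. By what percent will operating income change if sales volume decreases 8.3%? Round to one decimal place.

-21.2%

Total contribution margin = 6,230 × $119.70 = $745,731.00.
EBIT = $745,731.00 − $453,700 = $292,031.00.
DOL = contribution ÷ EBIT = $745,731.00 ÷ $292,031.00 = 2.5536.
%ΔEBIT = DOL × %ΔSales = 2.5536 × -8.3% = -21.2%.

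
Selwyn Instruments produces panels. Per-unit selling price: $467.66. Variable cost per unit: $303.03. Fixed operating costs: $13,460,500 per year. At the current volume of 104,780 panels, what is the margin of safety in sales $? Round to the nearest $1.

$10,764,536

Contribution margin per unit = $467.66 − $303.03 = $164.63. Break-even units = $13,460,500 ÷ $164.63 = 81,762.13; break-even revenue = 81,762.13 × $467.66 = $38,236,879.24.
Actual sales revenue = 104,780 × $467.66 = $49,001,414.80.
Margin of safety = $49,001,414.80 − $38,236,879.24 = $10,764,536.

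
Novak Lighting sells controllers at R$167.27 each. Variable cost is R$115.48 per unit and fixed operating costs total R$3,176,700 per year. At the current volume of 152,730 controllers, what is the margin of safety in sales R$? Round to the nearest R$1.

R$15,287,124

Contribution margin per unit = R$167.27 − R$115.48 = R$51.79. Break-even units = R$3,176,700 ÷ R$51.79 = 61,338.10; break-even revenue = 61,338.10 × R$167.27 = R$10,260,023.34.
Current sales = 152,730 × R$167.27 = R$25,547,147.10.
Margin of safety = R$25,547,147.10 − R$10,260,023.34 = R$15,287,124.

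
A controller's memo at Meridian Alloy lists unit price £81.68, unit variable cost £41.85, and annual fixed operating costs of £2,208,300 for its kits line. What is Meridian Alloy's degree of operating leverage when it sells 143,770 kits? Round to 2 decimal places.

Total contribution margin = 143,770 × £39.83 = £5,726,359.10.
EBIT = £5,726,359.10 − £2,208,300 = £3,518,059.10.
Degree of operating leverage = £5,726,359.10 / £3,518,059.10 = 1.6277.

1.63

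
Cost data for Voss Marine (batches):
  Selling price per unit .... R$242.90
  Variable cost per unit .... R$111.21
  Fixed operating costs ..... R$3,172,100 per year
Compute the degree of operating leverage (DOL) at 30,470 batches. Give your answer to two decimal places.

At 30,470 units, contribution = 30,470 × R$131.69 = R$4,012,594.30.
EBIT = R$4,012,594.30 − R$3,172,100 = R$840,494.30.
DOL = contribution ÷ EBIT = R$4,012,594.30 ÷ R$840,494.30 = 4.7741.

4.77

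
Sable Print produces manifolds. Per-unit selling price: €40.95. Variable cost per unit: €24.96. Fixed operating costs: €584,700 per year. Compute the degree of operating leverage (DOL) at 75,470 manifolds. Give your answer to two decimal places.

1.94

At 75,470 units, contribution = 75,470 × €15.99 = €1,206,765.30.
EBIT = €1,206,765.30 − €584,700 = €622,065.30.
So DOL = total CM / EBIT = €1,206,765.30 / €622,065.30 = 1.9399.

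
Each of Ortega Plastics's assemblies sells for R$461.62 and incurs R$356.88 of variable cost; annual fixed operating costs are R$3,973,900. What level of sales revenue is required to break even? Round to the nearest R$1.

R$17,514,147

CM per unit = R$461.62 − R$356.88 = R$104.74; CM ratio = R$104.74 / R$461.62 = 0.2269.
Break-even sales = FC ÷ CM ratio = R$3,973,900 × R$461.62 / R$104.74 = R$17,514,147.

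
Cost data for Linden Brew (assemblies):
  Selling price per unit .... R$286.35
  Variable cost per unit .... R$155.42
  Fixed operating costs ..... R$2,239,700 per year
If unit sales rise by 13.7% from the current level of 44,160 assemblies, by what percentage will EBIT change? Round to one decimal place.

+22.4%

Total contribution margin = 44,160 × R$130.93 = R$5,781,868.80.
EBIT = R$5,781,868.80 − R$2,239,700 = R$3,542,168.80.
Degree of operating leverage = R$5,781,868.80 / R$3,542,168.80 = 1.6323.
Operating income changes by 1.6323 × +13.7% = +22.4%.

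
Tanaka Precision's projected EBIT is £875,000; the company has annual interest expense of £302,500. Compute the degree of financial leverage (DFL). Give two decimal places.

1.53

Annual interest charges come to £302,500.00.
DFL = EBIT ÷ (EBIT − I) = £875,000 ÷ (£875,000 − £302,500.00) = £875,000 ÷ £572,500.00 = 1.5284.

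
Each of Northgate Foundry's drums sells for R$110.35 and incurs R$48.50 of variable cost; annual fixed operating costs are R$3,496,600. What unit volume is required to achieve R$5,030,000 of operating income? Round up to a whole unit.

Each unit contributes R$110.35 − R$48.50 = R$61.85.
Need Q such that Q × R$61.85 − R$3,496,600 = R$5,030,000, i.e. Q = R$8,526,600 / R$61.85 = 137,859.34 → 137,860.

137,860 drums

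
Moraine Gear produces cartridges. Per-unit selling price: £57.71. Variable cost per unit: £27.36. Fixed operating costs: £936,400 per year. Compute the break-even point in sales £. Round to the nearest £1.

Contribution margin per unit = £57.71 − £27.36 = £30.35, a CM ratio of £30.35 ÷ £57.71 = 0.5259.
Break-even sales = FC ÷ CM ratio = £936,400 × £57.71 / £30.35 = £1,780,548.

£1,780,548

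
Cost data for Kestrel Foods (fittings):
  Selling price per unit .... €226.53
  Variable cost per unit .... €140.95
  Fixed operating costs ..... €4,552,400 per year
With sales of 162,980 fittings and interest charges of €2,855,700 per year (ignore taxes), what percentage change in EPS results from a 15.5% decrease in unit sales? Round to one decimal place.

At 162,980 units, contribution = 162,980 × €85.58 = €13,947,828.40.
Operating income = contribution − fixed costs = €13,947,828.40 − €4,552,400 = €9,395,428.40.
Interest = €2,855,700.00, so EBIT − I = €6,539,728.40.
DCL = total CM / (EBIT − I) = €13,947,828.40 / €6,539,728.40 = 2.1328.
EPS therefore changes by 2.1328 × (-15.5%) = -33.1%.

-33.1%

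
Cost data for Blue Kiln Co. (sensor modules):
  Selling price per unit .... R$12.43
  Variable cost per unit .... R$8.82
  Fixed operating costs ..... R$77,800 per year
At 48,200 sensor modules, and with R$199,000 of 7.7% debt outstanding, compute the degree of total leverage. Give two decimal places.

At 48,200 units, contribution = 48,200 × R$3.61 = R$174,002.00.
Subtracting fixed costs: EBIT = R$174,002.00 − R$77,800 = R$96,202.00. Interest = R$15,323.00.
DOL = R$174,002.00 ÷ R$96,202.00 = 1.8087; DFL = R$96,202.00 ÷ R$80,879.00 = 1.1895.
Combined leverage = 1.8087 × 1.1895 = 2.1514.

2.15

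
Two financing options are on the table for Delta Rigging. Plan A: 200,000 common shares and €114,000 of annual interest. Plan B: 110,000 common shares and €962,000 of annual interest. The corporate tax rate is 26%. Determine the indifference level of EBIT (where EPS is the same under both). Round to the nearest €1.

€1,998,444

At indifference, (EBIT − 114,000)(1 − t)/200,000 = (EBIT − 962,000)(1 − t)/110,000.
The (1 − t) factor cancels: (EBIT − 114,000) × 110,000 = (EBIT − 962,000) × 200,000.
Solving, EBIT = (962,000·200,000 − 114,000·110,000) / (200,000 − 110,000) = 179,860,000,000 / 90,000 = 1,998,444.44.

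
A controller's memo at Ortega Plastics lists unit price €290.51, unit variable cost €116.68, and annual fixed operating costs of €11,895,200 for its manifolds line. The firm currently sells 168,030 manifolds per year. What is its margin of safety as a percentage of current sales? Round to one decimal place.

Each unit contributes €290.51 − €116.68 = €173.83. Break-even units = €11,895,200 ÷ €173.83 = 68,430.08; break-even revenue = 68,430.08 × €290.51 = €19,879,621.19.
Current sales = 168,030 × €290.51 = €48,814,395.30.
Margin of safety = (€48,814,395.30 − €19,879,621.19) ÷ €48,814,395.30 = 59.3%.

59.3%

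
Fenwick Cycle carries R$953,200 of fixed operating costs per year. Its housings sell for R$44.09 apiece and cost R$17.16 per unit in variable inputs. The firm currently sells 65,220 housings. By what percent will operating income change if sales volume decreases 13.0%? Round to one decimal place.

At 65,220 units, contribution = 65,220 × R$26.93 = R$1,756,374.60.
Operating income = contribution − fixed costs = R$1,756,374.60 − R$953,200 = R$803,174.60.
So DOL = total CM / EBIT = R$1,756,374.60 / R$803,174.60 = 2.1868.
So EBIT moves 2.1868 × (-13.0%) = -28.4%.

-28.4%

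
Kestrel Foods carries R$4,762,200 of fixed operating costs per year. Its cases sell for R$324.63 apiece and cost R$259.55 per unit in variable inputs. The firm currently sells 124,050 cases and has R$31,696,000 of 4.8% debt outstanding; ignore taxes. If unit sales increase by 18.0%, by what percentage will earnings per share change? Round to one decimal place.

+81.2%

Total contribution margin = 124,050 × R$65.08 = R$8,073,174.00.
Subtracting fixed costs: EBIT = R$8,073,174.00 − R$4,762,200 = R$3,310,974.00.
Interest = R$1,521,408.00, so EBIT − I = R$1,789,566.00.
DCL = total CM / (EBIT − I) = R$8,073,174.00 / R$1,789,566.00 = 4.5112.
%ΔEPS = DCL × %ΔSales = 4.5112 × +18.0% = +81.2%.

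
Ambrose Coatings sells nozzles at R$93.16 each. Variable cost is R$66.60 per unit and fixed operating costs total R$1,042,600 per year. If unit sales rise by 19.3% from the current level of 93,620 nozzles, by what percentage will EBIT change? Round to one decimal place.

Total contribution margin = 93,620 × R$26.56 = R$2,486,547.20.
Subtracting fixed costs: EBIT = R$2,486,547.20 − R$1,042,600 = R$1,443,947.20.
Degree of operating leverage = R$2,486,547.20 / R$1,443,947.20 = 1.7220.
So EBIT moves 1.7220 × (+19.3%) = +33.2%.

+33.2%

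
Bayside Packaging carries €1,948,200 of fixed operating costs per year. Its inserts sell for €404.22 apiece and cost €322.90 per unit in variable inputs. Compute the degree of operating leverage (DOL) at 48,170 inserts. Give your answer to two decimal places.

1.99

Contribution at this volume is 48,170 × €81.32 = €3,917,184.40.
EBIT = €3,917,184.40 − €1,948,200 = €1,968,984.40.
Degree of operating leverage = €3,917,184.40 / €1,968,984.40 = 1.9894.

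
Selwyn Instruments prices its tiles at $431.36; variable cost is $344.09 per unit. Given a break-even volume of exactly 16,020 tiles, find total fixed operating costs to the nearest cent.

Contribution margin per unit = $431.36 − $344.09 = $87.27.
Fixed costs = break-even units × CM = 16,020 × $87.27 = $1,398,065.40.

$1,398,065.40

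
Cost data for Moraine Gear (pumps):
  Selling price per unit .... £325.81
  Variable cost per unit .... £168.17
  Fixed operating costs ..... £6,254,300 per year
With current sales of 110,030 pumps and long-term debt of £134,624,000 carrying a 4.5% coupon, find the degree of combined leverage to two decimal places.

Total contribution margin = 110,030 × £157.64 = £17,345,129.20.
EBIT = £17,345,129.20 − £6,254,300 = £11,090,829.20. Interest = £6,058,080.00, so EBIT − I = £5,032,749.20.
DCL = contribution ÷ (EBIT − I) = £17,345,129.20 ÷ £5,032,749.20 = 3.4465.

3.45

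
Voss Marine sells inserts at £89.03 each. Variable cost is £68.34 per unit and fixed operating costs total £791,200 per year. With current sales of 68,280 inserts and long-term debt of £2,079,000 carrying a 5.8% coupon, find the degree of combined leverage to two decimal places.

2.82

At 68,280 units, contribution = 68,280 × £20.69 = £1,412,713.20.
EBIT = £1,412,713.20 − £791,200 = £621,513.20. Interest = £120,582.00, so EBIT − I = £500,931.20.
DCL = contribution ÷ (EBIT − I) = £1,412,713.20 ÷ £500,931.20 = 2.8202.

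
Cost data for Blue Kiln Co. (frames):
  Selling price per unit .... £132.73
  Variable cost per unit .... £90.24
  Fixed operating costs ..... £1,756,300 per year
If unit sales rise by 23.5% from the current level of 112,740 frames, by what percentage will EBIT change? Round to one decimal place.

+37.1%

At 112,740 units, contribution = 112,740 × £42.49 = £4,790,322.60.
Subtracting fixed costs: EBIT = £4,790,322.60 − £1,756,300 = £3,034,022.60.
So DOL = total CM / EBIT = £4,790,322.60 / £3,034,022.60 = 1.5789.
%ΔEBIT = DOL × %ΔSales = 1.5789 × +23.5% = +37.1%.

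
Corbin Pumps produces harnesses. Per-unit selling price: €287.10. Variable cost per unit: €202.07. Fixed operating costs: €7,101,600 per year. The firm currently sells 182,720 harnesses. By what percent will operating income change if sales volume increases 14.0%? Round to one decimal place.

Contribution at this volume is 182,720 × €85.03 = €15,536,681.60.
Subtracting fixed costs: EBIT = €15,536,681.60 − €7,101,600 = €8,435,081.60.
DOL = contribution ÷ EBIT = €15,536,681.60 ÷ €8,435,081.60 = 1.8419.
So EBIT moves 1.8419 × (+14.0%) = +25.8%.

+25.8%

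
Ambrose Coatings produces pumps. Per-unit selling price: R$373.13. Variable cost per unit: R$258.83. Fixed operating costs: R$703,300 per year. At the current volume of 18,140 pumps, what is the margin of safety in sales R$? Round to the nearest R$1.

R$4,472,670

Each unit contributes R$373.13 − R$258.83 = R$114.30. Break-even units = R$703,300 ÷ R$114.30 = 6,153.11; break-even revenue = 6,153.11 × R$373.13 = R$2,295,908.39.
Actual sales revenue = 18,140 × R$373.13 = R$6,768,578.20.
Margin of safety = R$6,768,578.20 − R$2,295,908.39 = R$4,472,670.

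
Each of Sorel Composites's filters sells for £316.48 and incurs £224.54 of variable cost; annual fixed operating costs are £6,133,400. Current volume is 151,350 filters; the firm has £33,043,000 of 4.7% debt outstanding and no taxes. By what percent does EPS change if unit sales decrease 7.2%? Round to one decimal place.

-16.1%

Total contribution margin = 151,350 × £91.94 = £13,915,119.00.
Operating income = contribution − fixed costs = £13,915,119.00 − £6,133,400 = £7,781,719.00.
Interest = £1,553,021.00, so EBIT − I = £6,228,698.00.
DCL = total CM / (EBIT − I) = £13,915,119.00 / £6,228,698.00 = 2.2340.
%ΔEPS = DCL × %ΔSales = 2.2340 × -7.2% = -16.1%.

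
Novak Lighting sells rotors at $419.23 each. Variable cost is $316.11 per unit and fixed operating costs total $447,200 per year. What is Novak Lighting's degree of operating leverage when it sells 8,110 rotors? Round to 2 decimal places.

Total contribution margin = 8,110 × $103.12 = $836,303.20.
Subtracting fixed costs: EBIT = $836,303.20 − $447,200 = $389,103.20.
DOL = contribution ÷ EBIT = $836,303.20 ÷ $389,103.20 = 2.1493.

2.15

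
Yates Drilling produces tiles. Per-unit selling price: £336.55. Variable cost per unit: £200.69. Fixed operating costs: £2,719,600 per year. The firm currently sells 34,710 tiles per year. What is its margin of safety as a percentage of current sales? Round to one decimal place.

Each unit contributes £336.55 − £200.69 = £135.86. Break-even units = £2,719,600 ÷ £135.86 = 20,017.67; break-even revenue = 20,017.67 × £336.55 = £6,736,945.24.
Actual sales revenue = 34,710 × £336.55 = £11,681,650.50.
Margin of safety = (£11,681,650.50 − £6,736,945.24) ÷ £11,681,650.50 = 42.3%.

42.3%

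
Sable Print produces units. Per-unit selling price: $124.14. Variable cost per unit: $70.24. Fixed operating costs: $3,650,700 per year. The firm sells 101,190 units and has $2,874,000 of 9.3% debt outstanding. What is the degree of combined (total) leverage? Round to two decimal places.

At 101,190 units, contribution = 101,190 × $53.90 = $5,454,141.00.
Subtracting fixed costs: EBIT = $5,454,141.00 − $3,650,700 = $1,803,441.00. Interest = $267,282.00.
DOL = $5,454,141.00 ÷ $1,803,441.00 = 3.0243; DFL = $1,803,441.00 ÷ $1,536,159.00 = 1.1740.
DCL = DOL × DFL = 3.0243 × 1.1740 = 3.5505.

3.55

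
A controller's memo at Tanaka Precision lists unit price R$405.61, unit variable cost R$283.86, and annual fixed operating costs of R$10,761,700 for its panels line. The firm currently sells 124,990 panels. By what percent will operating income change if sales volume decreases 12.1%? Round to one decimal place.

-41.3%

Total contribution margin = 124,990 × R$121.75 = R$15,217,532.50.
EBIT = R$15,217,532.50 − R$10,761,700 = R$4,455,832.50.
So DOL = total CM / EBIT = R$15,217,532.50 / R$4,455,832.50 = 3.4152.
%ΔEBIT = DOL × %ΔSales = 3.4152 × -12.1% = -41.3%.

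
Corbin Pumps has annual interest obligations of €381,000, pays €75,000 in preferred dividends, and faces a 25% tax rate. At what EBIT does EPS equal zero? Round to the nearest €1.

€481,000

Grossing the preferred dividend up to pre-tax terms: €75,000 / (1 − 0.25) = €100,000.00.
EPS = 0 when EBIT covers interest plus the pre-tax preferred burden: €381,000 + €100,000.00 = €481,000.00.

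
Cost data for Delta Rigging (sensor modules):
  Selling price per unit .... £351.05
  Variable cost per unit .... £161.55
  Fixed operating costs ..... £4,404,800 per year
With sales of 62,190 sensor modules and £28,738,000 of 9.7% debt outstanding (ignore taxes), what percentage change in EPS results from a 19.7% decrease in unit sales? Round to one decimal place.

-50.6%

At 62,190 units, contribution = 62,190 × £189.50 = £11,785,005.00.
Subtracting fixed costs: EBIT = £11,785,005.00 − £4,404,800 = £7,380,205.00.
After interest of £2,787,586.00, pre-tax earnings = £4,592,619.00.
Degree of combined leverage = contribution ÷ (EBIT − I) = £11,785,005.00 ÷ £4,592,619.00 = 2.5661.
EPS therefore changes by 2.5661 × (-19.7%) = -50.6%.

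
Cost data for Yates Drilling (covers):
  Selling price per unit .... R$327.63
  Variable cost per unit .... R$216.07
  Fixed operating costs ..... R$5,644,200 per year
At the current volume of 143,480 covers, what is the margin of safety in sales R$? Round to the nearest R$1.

Unit CM = price − variable cost = R$327.63 − R$216.07 = R$111.56. Break-even units = R$5,644,200 ÷ R$111.56 = 50,593.40; break-even revenue = 50,593.40 × R$327.63 = R$16,575,916.51.
Current sales = 143,480 × R$327.63 = R$47,008,352.40.
Margin of safety = R$47,008,352.40 − R$16,575,916.51 = R$30,432,436.

R$30,432,436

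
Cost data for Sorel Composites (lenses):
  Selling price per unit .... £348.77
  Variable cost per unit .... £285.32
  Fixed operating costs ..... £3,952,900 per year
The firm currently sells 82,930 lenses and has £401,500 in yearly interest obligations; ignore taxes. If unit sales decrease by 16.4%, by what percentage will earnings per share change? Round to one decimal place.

At 82,930 units, contribution = 82,930 × £63.45 = £5,261,908.50.
Subtracting fixed costs: EBIT = £5,261,908.50 − £3,952,900 = £1,309,008.50.
After interest of £401,500.00, pre-tax earnings = £907,508.50.
Degree of combined leverage = contribution ÷ (EBIT − I) = £5,261,908.50 ÷ £907,508.50 = 5.7982.
%ΔEPS = DCL × %ΔSales = 5.7982 × -16.4% = -95.1%.

-95.1%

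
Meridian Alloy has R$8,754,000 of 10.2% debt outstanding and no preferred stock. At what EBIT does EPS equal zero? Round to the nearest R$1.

Annual interest = 10.2% × R$8,754,000 = R$892,908.00.
Without preferred stock the financial break-even is simply EBIT = interest = R$892,908.00.

R$892,908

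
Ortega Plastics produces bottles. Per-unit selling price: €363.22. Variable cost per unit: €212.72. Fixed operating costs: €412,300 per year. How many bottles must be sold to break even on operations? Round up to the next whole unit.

2,740 bottles

Each unit contributes €363.22 − €212.72 = €150.50.
Break-even Q = €412,300 / €150.50 = 2,739.53 → 2,740 bottles.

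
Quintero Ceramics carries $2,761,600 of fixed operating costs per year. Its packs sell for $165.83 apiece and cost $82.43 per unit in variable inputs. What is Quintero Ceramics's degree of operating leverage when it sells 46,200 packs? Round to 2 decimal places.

Contribution at this volume is 46,200 × $83.40 = $3,853,080.00.
Operating income = contribution − fixed costs = $3,853,080.00 − $2,761,600 = $1,091,480.00.
Degree of operating leverage = $3,853,080.00 / $1,091,480.00 = 3.5301.

3.53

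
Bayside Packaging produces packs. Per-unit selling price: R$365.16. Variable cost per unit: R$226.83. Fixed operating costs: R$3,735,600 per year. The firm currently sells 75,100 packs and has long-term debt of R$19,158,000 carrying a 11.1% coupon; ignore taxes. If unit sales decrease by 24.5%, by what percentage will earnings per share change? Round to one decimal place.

Contribution at this volume is 75,100 × R$138.33 = R$10,388,583.00.
Operating income = contribution − fixed costs = R$10,388,583.00 − R$3,735,600 = R$6,652,983.00.
Interest = R$2,126,538.00, so EBIT − I = R$4,526,445.00.
Degree of combined leverage = contribution ÷ (EBIT − I) = R$10,388,583.00 ÷ R$4,526,445.00 = 2.2951.
%ΔEPS = DCL × %ΔSales = 2.2951 × -24.5% = -56.2%.

-56.2%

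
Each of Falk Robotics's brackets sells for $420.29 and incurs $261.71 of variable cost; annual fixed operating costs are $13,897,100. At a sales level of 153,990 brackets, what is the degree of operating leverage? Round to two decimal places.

At 153,990 units, contribution = 153,990 × $158.58 = $24,419,734.20.
EBIT = $24,419,734.20 − $13,897,100 = $10,522,634.20.
Degree of operating leverage = $24,419,734.20 / $10,522,634.20 = 2.3207.

2.32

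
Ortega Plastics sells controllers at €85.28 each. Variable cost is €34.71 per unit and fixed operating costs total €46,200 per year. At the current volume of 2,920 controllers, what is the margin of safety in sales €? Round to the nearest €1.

€171,107

Each unit contributes €85.28 − €34.71 = €50.57. Break-even units = €46,200 ÷ €50.57 = 913.59; break-even revenue = 913.59 × €85.28 = €77,910.54.
Current sales = 2,920 × €85.28 = €249,017.60.
Margin of safety = €249,017.60 − €77,910.54 = €171,107.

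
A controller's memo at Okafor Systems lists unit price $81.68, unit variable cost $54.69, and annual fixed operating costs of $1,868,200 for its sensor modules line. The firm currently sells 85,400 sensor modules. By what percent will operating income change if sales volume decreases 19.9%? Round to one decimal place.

-105.0%

At 85,400 units, contribution = 85,400 × $26.99 = $2,304,946.00.
Subtracting fixed costs: EBIT = $2,304,946.00 − $1,868,200 = $436,746.00.
So DOL = total CM / EBIT = $2,304,946.00 / $436,746.00 = 5.2775.
Operating income changes by 5.2775 × -19.9% = -105.0%.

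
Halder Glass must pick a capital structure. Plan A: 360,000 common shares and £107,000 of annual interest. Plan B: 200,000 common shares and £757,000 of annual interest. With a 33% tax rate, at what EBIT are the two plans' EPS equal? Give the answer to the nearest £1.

£1,569,500

At indifference, (EBIT − 107,000)(1 − t)/360,000 = (EBIT − 757,000)(1 − t)/200,000.
The (1 − t) factor cancels: (EBIT − 107,000) × 200,000 = (EBIT − 757,000) × 360,000.
Solving, EBIT = (757,000·360,000 − 107,000·200,000) / (360,000 − 200,000) = 251,120,000,000 / 160,000 = 1,569,500.00.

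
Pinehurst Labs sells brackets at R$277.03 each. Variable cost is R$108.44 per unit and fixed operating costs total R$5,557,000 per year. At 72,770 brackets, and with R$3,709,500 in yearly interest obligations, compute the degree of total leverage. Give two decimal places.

4.09

At 72,770 units, contribution = 72,770 × R$168.59 = R$12,268,294.30.
Subtracting fixed costs: EBIT = R$12,268,294.30 − R$5,557,000 = R$6,711,294.30. Interest = R$3,709,500.00, so EBIT − I = R$3,001,794.30.
Degree of total leverage = total CM / (EBIT − interest) = R$12,268,294.30 / R$3,001,794.30 = 4.0870.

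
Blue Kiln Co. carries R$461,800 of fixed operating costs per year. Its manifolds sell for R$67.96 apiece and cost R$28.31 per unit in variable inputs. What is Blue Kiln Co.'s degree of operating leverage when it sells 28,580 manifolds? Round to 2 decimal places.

Total contribution margin = 28,580 × R$39.65 = R$1,133,197.00.
EBIT = R$1,133,197.00 − R$461,800 = R$671,397.00.
Degree of operating leverage = R$1,133,197.00 / R$671,397.00 = 1.6878.

1.69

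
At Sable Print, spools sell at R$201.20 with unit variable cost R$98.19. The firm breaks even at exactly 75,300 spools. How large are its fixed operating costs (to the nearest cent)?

R$7,756,653.00

Each unit contributes R$201.20 − R$98.19 = R$103.01.
Since BE = FC / CM, FC = 75,300 × R$103.01 = R$7,756,653.00.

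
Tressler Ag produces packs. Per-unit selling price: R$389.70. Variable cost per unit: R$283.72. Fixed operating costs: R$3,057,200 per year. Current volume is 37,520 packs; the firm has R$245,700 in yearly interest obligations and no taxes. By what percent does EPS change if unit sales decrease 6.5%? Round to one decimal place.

-38.4%

Contribution at this volume is 37,520 × R$105.98 = R$3,976,369.60.
Operating income = contribution − fixed costs = R$3,976,369.60 − R$3,057,200 = R$919,169.60.
Interest = R$245,700.00, so EBIT − I = R$673,469.60.
DCL = total CM / (EBIT − I) = R$3,976,369.60 / R$673,469.60 = 5.9043.
%ΔEPS = DCL × %ΔSales = 5.9043 × -6.5% = -38.4%.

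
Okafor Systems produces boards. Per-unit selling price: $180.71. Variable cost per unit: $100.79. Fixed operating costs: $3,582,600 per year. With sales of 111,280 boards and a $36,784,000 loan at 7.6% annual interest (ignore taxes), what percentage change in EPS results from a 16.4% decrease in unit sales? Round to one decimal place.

At 111,280 units, contribution = 111,280 × $79.92 = $8,893,497.60.
Subtracting fixed costs: EBIT = $8,893,497.60 − $3,582,600 = $5,310,897.60.
After interest of $2,795,584.00, pre-tax earnings = $2,515,313.60.
DCL = total CM / (EBIT − I) = $8,893,497.60 / $2,515,313.60 = 3.5357.
EPS therefore changes by 3.5357 × (-16.4%) = -58.0%.

-58.0%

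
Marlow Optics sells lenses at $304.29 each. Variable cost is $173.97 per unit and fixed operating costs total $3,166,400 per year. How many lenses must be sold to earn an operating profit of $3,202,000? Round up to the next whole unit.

Each unit contributes $304.29 − $173.97 = $130.32.
Required volume = (fixed costs + target profit) ÷ CM = ($3,166,400 + $3,202,000) ÷ $130.32 = 48,867.40, so 48,868 lenses.

48,868 lenses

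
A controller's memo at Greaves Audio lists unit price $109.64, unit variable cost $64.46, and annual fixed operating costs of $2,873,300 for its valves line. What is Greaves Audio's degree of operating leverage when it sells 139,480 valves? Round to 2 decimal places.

1.84

Contribution at this volume is 139,480 × $45.18 = $6,301,706.40.
EBIT = $6,301,706.40 − $2,873,300 = $3,428,406.40.
Degree of operating leverage = $6,301,706.40 / $3,428,406.40 = 1.8381.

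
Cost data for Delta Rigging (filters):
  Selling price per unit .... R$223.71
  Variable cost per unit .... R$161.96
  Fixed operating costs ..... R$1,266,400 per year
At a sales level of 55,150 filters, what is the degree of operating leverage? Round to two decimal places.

1.59

Contribution at this volume is 55,150 × R$61.75 = R$3,405,512.50.
Subtracting fixed costs: EBIT = R$3,405,512.50 − R$1,266,400 = R$2,139,112.50.
So DOL = total CM / EBIT = R$3,405,512.50 / R$2,139,112.50 = 1.5920.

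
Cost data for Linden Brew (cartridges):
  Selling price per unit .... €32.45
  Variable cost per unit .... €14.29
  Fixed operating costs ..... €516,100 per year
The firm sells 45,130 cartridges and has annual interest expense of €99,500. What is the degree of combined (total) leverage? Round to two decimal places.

Total contribution margin = 45,130 × €18.16 = €819,560.80.
Operating income = contribution − fixed costs = €819,560.80 − €516,100 = €303,460.80. Interest = €99,500.00.
DOL = €819,560.80 ÷ €303,460.80 = 2.7007; DFL = €303,460.80 ÷ €203,960.80 = 1.4878.
DCL = DOL × DFL = 2.7007 × 1.4878 = 4.0181.

4.02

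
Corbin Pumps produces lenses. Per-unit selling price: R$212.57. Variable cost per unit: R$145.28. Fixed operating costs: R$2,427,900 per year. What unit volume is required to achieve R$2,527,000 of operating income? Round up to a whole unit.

73,636 lenses

Contribution margin per unit = R$212.57 − R$145.28 = R$67.29.
Need Q such that Q × R$67.29 − R$2,427,900 = R$2,527,000, i.e. Q = R$4,954,900 / R$67.29 = 73,635.01 → 73,636.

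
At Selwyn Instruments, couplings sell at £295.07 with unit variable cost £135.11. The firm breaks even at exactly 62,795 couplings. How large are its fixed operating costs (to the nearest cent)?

Each unit contributes £295.07 − £135.11 = £159.96.
Fixed costs = break-even units × CM = 62,795 × £159.96 = £10,044,688.20.

£10,044,688.20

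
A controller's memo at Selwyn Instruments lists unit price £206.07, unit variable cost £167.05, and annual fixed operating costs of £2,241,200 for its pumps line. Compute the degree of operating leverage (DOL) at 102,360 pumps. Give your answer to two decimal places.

Total contribution margin = 102,360 × £39.02 = £3,994,087.20.
Operating income = contribution − fixed costs = £3,994,087.20 − £2,241,200 = £1,752,887.20.
DOL = contribution ÷ EBIT = £3,994,087.20 ÷ £1,752,887.20 = 2.2786.

2.28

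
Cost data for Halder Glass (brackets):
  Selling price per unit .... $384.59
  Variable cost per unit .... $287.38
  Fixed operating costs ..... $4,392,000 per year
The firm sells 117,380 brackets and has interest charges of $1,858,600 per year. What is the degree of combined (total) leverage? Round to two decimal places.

Total contribution margin = 117,380 × $97.21 = $11,410,509.80.
Operating income = contribution − fixed costs = $11,410,509.80 − $4,392,000 = $7,018,509.80. Interest = $1,858,600.00.
DOL = $11,410,509.80 ÷ $7,018,509.80 = 1.6258; DFL = $7,018,509.80 ÷ $5,159,909.80 = 1.3602.
Combined leverage = 1.6258 × 1.3602 = 2.2114.

2.21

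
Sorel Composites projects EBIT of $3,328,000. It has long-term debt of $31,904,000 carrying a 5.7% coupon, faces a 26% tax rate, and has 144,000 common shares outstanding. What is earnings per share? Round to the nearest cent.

Interest = $1,818,528.00, so EBT = $3,328,000 − $1,818,528.00 = $1,509,472.00.
Net income = $1,509,472.00 × (1 − 0.26) = $1,117,009.28.
Per share: $1,117,009.28 / 144,000 shares = $7.76.

$7.76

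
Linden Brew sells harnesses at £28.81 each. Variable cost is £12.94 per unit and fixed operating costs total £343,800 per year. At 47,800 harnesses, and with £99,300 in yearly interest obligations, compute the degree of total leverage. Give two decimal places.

2.40

Contribution at this volume is 47,800 × £15.87 = £758,586.00.
Subtracting fixed costs: EBIT = £758,586.00 − £343,800 = £414,786.00. Interest = £99,300.00, so EBIT − I = £315,486.00.
DCL = contribution ÷ (EBIT − I) = £758,586.00 ÷ £315,486.00 = 2.4045.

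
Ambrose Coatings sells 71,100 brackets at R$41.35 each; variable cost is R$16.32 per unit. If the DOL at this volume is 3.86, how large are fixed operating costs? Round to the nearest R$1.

Total contribution margin = 71,100 × R$25.03 = R$1,779,633.00.
Since DOL = CM ÷ EBIT, EBIT = R$1,779,633.00 ÷ 3.86 = R$461,044.82.
And FC = contribution − EBIT = R$1,779,633.00 − R$461,044.82 = R$1,318,588.

R$1,318,588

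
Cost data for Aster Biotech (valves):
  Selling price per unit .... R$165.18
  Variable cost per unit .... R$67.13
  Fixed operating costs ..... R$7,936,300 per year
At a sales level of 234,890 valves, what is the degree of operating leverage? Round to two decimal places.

1.53

Total contribution margin = 234,890 × R$98.05 = R$23,030,964.50.
Subtracting fixed costs: EBIT = R$23,030,964.50 − R$7,936,300 = R$15,094,664.50.
DOL = contribution ÷ EBIT = R$23,030,964.50 ÷ R$15,094,664.50 = 1.5258.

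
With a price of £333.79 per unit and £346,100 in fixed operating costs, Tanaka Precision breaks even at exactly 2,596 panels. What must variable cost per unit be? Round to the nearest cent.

£200.47

Contribution per unit must be FC / Q = £346,100 / 2,596 = £133.3205.
Hence VC = price − CM = £333.79 − £133.3205 = £200.47.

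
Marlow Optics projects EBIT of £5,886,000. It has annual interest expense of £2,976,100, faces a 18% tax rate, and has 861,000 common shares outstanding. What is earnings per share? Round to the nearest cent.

Pre-tax income = £5,886,000 − £2,976,100.00 = £2,909,900.00.
Net income = £2,909,900.00 × (1 − 0.18) = £2,386,118.00.
Per share: £2,386,118.00 / 861,000 shares = £2.77.

£2.77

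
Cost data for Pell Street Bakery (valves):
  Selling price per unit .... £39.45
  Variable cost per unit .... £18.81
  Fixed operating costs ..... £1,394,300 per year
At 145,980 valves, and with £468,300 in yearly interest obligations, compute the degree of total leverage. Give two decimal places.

2.62

Total contribution margin = 145,980 × £20.64 = £3,013,027.20.
Subtracting fixed costs: EBIT = £3,013,027.20 − £1,394,300 = £1,618,727.20. Interest = £468,300.00, so EBIT − I = £1,150,427.20.
Degree of total leverage = total CM / (EBIT − interest) = £3,013,027.20 / £1,150,427.20 = 2.6191.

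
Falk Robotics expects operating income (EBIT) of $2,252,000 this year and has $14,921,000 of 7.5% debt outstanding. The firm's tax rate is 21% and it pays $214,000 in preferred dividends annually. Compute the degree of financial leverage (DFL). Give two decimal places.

2.61

Annual interest charges come to $1,119,075.00.
Pre-tax preferred-dividend burden = $214,000 ÷ (1 − 0.21) = $270,886.08.
DFL = EBIT ÷ [EBIT − I − D_p/(1−t)] = $2,252,000 ÷ [$2,252,000 − $1,119,075.00 − $270,886.08] = $2,252,000 ÷ $862,038.92 = 2.6124.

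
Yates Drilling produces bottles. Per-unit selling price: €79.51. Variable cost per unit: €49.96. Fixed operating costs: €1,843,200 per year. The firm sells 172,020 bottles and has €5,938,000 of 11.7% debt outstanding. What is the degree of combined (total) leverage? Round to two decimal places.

Contribution at this volume is 172,020 × €29.55 = €5,083,191.00.
EBIT = €5,083,191.00 − €1,843,200 = €3,239,991.00. Interest = €694,746.00.
DOL = €5,083,191.00 ÷ €3,239,991.00 = 1.5689; DFL = €3,239,991.00 ÷ €2,545,245.00 = 1.2730.
DCL = DOL × DFL = 1.5689 × 1.2730 = 1.9972.

2.00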